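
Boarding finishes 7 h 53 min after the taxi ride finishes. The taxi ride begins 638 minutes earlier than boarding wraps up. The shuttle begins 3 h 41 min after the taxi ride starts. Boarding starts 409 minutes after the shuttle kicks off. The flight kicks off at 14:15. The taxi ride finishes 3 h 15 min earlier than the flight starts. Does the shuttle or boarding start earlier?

The taxi ride ends at 14:15 − 195 min = 11:00.
Boarding ends at 11:00 + 473 min = 18:53.
The taxi ride starts at 18:53 − 638 min = 08:15.
The shuttle starts at 08:15 + 221 min = 11:56.
Boarding starts at 11:56 + 409 min = 18:45.
The shuttle starts at 11:56 and boarding starts at 18:45, so the shuttle is first.

the shuttle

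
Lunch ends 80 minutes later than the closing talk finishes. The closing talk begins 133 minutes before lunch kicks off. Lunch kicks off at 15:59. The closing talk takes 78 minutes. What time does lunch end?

The closing talk starts at 15:59 − 133 min = 13:46.
The closing talk ends at 13:46 + 78 min = 15:04.
Lunch ends at 15:04 + 80 min = 16:24.

16:24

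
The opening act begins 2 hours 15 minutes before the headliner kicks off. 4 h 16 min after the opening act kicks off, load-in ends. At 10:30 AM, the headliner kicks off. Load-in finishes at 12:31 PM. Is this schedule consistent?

The opening act starts at 10:30 AM − 135 min = 8:15 AM.
Load-in ends at 8:15 AM + 256 min = 12:31 PM.
That matches the stated 12:31 PM, so the schedule is consistent.

Yes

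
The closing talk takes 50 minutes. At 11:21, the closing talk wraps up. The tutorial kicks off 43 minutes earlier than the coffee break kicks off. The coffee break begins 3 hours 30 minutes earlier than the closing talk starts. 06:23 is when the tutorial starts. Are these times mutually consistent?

No

The closing talk starts at 11:21 − 50 min = 10:31.
The coffee break starts at 10:31 − 210 min = 07:01.
The tutorial starts at 07:01 − 43 min = 06:18.
But the tutorial is also said to start at 06:23 — a 5-minute conflict.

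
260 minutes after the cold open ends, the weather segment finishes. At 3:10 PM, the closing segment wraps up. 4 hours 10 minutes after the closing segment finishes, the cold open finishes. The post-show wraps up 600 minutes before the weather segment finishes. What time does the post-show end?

The cold open ends at 3:10 PM + 250 min = 7:20 PM.
The weather segment ends at 7:20 PM + 260 min = 11:40 PM.
The post-show ends at 11:40 PM − 600 min = 1:40 PM.

1:40 PM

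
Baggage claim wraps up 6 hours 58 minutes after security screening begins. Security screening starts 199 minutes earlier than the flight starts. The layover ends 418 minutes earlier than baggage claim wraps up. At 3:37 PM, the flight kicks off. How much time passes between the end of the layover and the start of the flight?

Security screening starts at 3:37 PM − 199 min = 12:18 PM.
Baggage claim ends at 12:18 PM + 418 min = 7:16 PM.
The layover ends at 7:16 PM − 418 min = 12:18 PM.
From 12:18 PM to 3:37 PM is 3 hours 19 minutes.

3 hours 19 minutes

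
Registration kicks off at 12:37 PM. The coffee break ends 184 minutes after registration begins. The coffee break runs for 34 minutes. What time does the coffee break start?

The coffee break ends at 12:37 PM + 184 min = 3:41 PM.
The coffee break starts at 3:41 PM − 34 min = 3:07 PM.

3:07 PM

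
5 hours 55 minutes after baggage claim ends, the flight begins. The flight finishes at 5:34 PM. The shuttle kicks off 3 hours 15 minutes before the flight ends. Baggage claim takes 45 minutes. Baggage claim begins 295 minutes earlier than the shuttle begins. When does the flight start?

The shuttle starts at 5:34 PM − 195 min = 2:19 PM.
Baggage claim starts at 2:19 PM − 295 min = 9:24 AM.
Baggage claim ends at 9:24 AM + 45 min = 10:09 AM.
The flight starts at 10:09 AM + 355 min = 4:04 PM.

4:04 PM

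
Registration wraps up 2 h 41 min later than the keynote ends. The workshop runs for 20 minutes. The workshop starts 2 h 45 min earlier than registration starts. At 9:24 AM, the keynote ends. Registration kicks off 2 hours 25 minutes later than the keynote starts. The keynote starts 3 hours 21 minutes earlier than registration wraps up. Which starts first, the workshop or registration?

the workshop

Registration ends at 9:24 AM + 161 min = 12:05 PM.
The keynote starts at 12:05 PM − 201 min = 8:44 AM.
Registration starts at 8:44 AM + 145 min = 11:09 AM.
The workshop starts at 11:09 AM − 165 min = 8:24 AM.
The workshop starts at 8:24 AM and registration starts at 11:09 AM, so the workshop is first.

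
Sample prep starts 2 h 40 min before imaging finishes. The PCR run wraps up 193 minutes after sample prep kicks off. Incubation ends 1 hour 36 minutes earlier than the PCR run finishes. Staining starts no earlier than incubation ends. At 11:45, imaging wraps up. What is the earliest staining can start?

10:42

Sample prep starts at 11:45 − 160 min = 09:05.
The PCR run ends at 09:05 + 193 min = 12:18.
Incubation ends at 12:18 − 96 min = 10:42.
Staining is bounded by incubation, so the earliest it can start is 10:42.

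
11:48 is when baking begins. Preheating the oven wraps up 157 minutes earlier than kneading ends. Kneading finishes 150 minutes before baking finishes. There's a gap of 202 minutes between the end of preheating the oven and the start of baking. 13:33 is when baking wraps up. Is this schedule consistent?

Kneading ends at 13:33 − 150 min = 11:03.
Preheating the oven ends at 11:03 − 157 min = 08:26.
Baking starts at 08:26 + 202 min = 11:48.
That matches the stated 11:48, so the schedule is consistent.

Yes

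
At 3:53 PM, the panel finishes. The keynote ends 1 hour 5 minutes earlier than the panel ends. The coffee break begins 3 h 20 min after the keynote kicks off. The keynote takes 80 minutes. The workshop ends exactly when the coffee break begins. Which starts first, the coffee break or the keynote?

The keynote ends at 3:53 PM − 65 min = 2:48 PM.
The keynote starts at 2:48 PM − 80 min = 1:28 PM.
The coffee break starts at 1:28 PM + 200 min = 4:48 PM.
The coffee break starts at 4:48 PM and the keynote starts at 1:28 PM, so the keynote is first.

the keynote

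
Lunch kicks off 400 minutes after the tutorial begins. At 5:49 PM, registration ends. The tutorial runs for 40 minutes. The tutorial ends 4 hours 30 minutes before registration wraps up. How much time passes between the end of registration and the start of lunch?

1.5 hours

The tutorial ends at 5:49 PM − 270 min = 1:19 PM.
The tutorial starts at 1:19 PM − 40 min = 12:39 PM.
Lunch starts at 12:39 PM + 400 min = 7:19 PM.
From 5:49 PM to 7:19 PM is 1.5 hours.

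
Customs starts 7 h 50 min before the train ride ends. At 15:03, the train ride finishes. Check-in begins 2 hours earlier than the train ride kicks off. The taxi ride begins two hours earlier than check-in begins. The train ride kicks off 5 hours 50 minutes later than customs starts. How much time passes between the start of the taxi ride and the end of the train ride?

Customs starts at 15:03 − 470 min = 07:13.
The train ride starts at 07:13 + 350 min = 13:03.
Check-in starts at 13:03 − 120 min = 11:03.
The taxi ride starts at 11:03 − 120 min = 09:03.
From 09:03 to 15:03 is 360 minutes.

360 minutes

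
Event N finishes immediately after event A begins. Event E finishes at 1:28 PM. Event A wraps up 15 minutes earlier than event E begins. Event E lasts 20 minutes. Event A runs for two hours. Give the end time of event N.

10:53 AM

Event E starts at 1:28 PM − 20 min = 1:08 PM.
Event A ends at 1:08 PM − 15 min = 12:53 PM.
Event A starts at 12:53 PM − 120 min = 10:53 AM.
So event N ends at 10:53 AM.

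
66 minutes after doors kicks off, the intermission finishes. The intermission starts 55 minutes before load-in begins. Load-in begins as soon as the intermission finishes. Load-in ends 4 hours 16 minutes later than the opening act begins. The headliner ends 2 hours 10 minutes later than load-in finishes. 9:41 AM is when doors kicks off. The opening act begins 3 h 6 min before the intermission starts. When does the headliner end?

1:12 PM

The intermission ends at 9:41 AM + 66 min = 10:47 AM.
So load-in starts at 10:47 AM.
The intermission starts at 10:47 AM − 55 min = 9:52 AM.
The opening act starts at 9:52 AM − 186 min = 6:46 AM.
Load-in ends at 6:46 AM + 256 min = 11:02 AM.
The headliner ends at 11:02 AM + 130 min = 1:12 PM.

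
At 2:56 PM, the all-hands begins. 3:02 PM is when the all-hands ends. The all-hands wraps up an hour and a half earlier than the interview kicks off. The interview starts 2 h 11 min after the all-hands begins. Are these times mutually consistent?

The interview starts at 2:56 PM + 131 min = 5:07 PM.
The all-hands ends at 5:07 PM − 90 min = 3:37 PM.
But the all-hands is also said to end at 3:02 PM — a 35-minute conflict.

No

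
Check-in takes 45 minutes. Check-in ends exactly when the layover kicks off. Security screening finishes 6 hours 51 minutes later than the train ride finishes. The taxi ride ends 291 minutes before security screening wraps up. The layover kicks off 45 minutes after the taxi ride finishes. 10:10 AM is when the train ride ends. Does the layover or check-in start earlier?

Security screening ends at 10:10 AM + 411 min = 5:01 PM.
The taxi ride ends at 5:01 PM − 291 min = 12:10 PM.
The layover starts at 12:10 PM + 45 min = 12:55 PM.
So check-in ends at 12:55 PM.
Check-in starts at 12:55 PM − 45 min = 12:10 PM.
The layover starts at 12:55 PM and check-in starts at 12:10 PM, so check-in is first.

check-in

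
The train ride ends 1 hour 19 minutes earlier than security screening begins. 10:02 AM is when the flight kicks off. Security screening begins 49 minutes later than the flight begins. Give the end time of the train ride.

9:32 AM

Security screening starts at 10:02 AM + 49 min = 10:51 AM.
The train ride ends at 10:51 AM − 79 min = 9:32 AM.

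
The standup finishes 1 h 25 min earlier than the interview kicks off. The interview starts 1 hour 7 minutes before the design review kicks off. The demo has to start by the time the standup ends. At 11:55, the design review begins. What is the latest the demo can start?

09:23

The interview starts at 11:55 − 67 min = 10:48.
The standup ends at 10:48 − 85 min = 09:23.
The demo is bounded by the standup, so the latest it can start is 09:23.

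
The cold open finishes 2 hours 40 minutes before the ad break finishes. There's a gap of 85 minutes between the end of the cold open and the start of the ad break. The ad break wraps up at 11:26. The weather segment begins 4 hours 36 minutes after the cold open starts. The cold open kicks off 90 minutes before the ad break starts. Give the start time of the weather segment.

The cold open ends at 11:26 − 160 min = 08:46.
The ad break starts at 08:46 + 85 min = 10:11.
The cold open starts at 10:11 − 90 min = 08:41.
The weather segment starts at 08:41 + 276 min = 13:17.

13:17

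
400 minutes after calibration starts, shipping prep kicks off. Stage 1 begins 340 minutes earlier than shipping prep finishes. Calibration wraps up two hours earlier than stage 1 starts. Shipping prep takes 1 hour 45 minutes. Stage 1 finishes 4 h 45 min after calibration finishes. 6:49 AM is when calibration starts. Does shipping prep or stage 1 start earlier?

Shipping prep starts at 6:49 AM + 400 min = 1:29 PM.
Shipping prep ends at 1:29 PM + 105 min = 3:14 PM.
Stage 1 starts at 3:14 PM − 340 min = 9:34 AM.
Shipping prep starts at 1:29 PM and stage 1 starts at 9:34 AM, so stage 1 is first.

stage 1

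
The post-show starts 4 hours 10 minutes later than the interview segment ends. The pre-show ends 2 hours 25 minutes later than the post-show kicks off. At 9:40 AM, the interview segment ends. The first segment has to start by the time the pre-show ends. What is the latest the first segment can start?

The post-show starts at 9:40 AM + 250 min = 1:50 PM.
The pre-show ends at 1:50 PM + 145 min = 4:15 PM.
The first segment is bounded by the pre-show, so the latest it can start is 4:15 PM.

4:15 PM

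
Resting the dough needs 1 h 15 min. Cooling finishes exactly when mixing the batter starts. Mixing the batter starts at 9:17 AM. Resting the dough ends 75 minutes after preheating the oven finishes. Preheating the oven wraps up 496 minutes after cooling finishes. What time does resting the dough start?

Cooling ends at 9:17 AM.
Preheating the oven ends at 9:17 AM + 496 min = 5:33 PM.
Resting the dough ends at 5:33 PM + 75 min = 6:48 PM.
Resting the dough starts at 6:48 PM − 75 min = 5:33 PM.

5:33 PM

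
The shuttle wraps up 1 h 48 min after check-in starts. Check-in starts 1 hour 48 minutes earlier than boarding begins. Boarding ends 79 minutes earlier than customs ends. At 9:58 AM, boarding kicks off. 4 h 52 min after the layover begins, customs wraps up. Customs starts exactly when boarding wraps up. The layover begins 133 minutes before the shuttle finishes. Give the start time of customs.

11:18 AM

Check-in starts at 9:58 AM − 108 min = 8:10 AM.
The shuttle ends at 8:10 AM + 108 min = 9:58 AM.
The layover starts at 9:58 AM − 133 min = 7:45 AM.
Customs ends at 7:45 AM + 292 min = 12:37 PM.
Boarding ends at 12:37 PM − 79 min = 11:18 AM.
So customs starts at 11:18 AM.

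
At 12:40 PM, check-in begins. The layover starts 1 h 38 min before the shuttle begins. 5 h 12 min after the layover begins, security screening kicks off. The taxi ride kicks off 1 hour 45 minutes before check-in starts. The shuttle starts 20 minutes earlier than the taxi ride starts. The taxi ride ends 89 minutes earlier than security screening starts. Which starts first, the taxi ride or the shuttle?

The taxi ride starts at 12:40 PM − 105 min = 10:55 AM.
The shuttle starts at 10:55 AM − 20 min = 10:35 AM.
The taxi ride starts at 10:55 AM and the shuttle starts at 10:35 AM, so the shuttle is first.

the shuttle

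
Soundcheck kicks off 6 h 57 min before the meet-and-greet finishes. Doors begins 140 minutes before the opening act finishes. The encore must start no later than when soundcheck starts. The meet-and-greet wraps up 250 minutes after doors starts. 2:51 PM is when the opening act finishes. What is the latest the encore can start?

9:44 AM

Doors starts at 2:51 PM − 140 min = 12:31 PM.
The meet-and-greet ends at 12:31 PM + 250 min = 4:41 PM.
Soundcheck starts at 4:41 PM − 417 min = 9:44 AM.
The encore is bounded by soundcheck, so the latest it can start is 9:44 AM.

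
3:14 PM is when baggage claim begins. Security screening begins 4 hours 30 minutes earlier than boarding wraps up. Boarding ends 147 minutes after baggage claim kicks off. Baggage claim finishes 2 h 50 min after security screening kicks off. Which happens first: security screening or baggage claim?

security screening

Boarding ends at 3:14 PM + 147 min = 5:41 PM.
Security screening starts at 5:41 PM − 270 min = 1:11 PM.
Security screening starts at 1:11 PM and baggage claim starts at 3:14 PM, so security screening is first.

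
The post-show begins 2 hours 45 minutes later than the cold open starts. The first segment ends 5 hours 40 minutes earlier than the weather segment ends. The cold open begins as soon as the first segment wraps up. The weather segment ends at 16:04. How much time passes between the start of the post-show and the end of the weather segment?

175 minutes

The first segment ends at 16:04 − 340 min = 10:24.
So the cold open starts at 10:24.
The post-show starts at 10:24 + 165 min = 13:09.
From 13:09 to 16:04 is 175 minutes.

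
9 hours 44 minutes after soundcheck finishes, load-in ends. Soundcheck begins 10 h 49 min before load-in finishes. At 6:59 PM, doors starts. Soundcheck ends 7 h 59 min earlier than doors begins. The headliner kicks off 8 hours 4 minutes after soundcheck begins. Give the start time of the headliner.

Soundcheck ends at 6:59 PM − 479 min = 11:00 AM.
Load-in ends at 11:00 AM + 584 min = 8:44 PM.
Soundcheck starts at 8:44 PM − 649 min = 9:55 AM.
The headliner starts at 9:55 AM + 484 min = 5:59 PM.

5:59 PM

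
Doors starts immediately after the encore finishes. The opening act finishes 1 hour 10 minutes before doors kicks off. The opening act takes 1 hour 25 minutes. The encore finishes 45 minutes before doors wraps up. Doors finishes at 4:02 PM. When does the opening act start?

The encore ends at 4:02 PM − 45 min = 3:17 PM.
So doors starts at 3:17 PM.
The opening act ends at 3:17 PM − 70 min = 2:07 PM.
The opening act starts at 2:07 PM − 85 min = 12:42 PM.

12:42 PM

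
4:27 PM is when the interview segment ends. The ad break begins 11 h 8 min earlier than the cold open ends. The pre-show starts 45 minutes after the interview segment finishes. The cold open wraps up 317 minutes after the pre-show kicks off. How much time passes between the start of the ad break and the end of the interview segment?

306 minutes

The pre-show starts at 4:27 PM + 45 min = 5:12 PM.
The cold open ends at 5:12 PM + 317 min = 10:29 PM.
The ad break starts at 10:29 PM − 668 min = 11:21 AM.
From 11:21 AM to 4:27 PM is 306 minutes.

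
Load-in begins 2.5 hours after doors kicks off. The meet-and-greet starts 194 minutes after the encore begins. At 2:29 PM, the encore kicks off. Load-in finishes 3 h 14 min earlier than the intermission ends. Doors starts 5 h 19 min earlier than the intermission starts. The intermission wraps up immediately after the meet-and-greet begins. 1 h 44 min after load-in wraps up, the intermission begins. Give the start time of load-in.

1:24 PM

The meet-and-greet starts at 2:29 PM + 194 min = 5:43 PM.
So the intermission ends at 5:43 PM.
Load-in ends at 5:43 PM − 194 min = 2:29 PM.
The intermission starts at 2:29 PM + 104 min = 4:13 PM.
Doors starts at 4:13 PM − 319 min = 10:54 AM.
Load-in starts at 10:54 AM + 150 min = 1:24 PM.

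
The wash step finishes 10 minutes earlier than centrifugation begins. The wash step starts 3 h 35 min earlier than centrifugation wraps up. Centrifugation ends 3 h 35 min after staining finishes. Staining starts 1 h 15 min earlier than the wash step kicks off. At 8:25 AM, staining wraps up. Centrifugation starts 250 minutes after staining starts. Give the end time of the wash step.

11:10 AM

Centrifugation ends at 8:25 AM + 215 min = 12:00 PM.
The wash step starts at 12:00 PM − 215 min = 8:25 AM.
Staining starts at 8:25 AM − 75 min = 7:10 AM.
Centrifugation starts at 7:10 AM + 250 min = 11:20 AM.
The wash step ends at 11:20 AM − 10 min = 11:10 AM.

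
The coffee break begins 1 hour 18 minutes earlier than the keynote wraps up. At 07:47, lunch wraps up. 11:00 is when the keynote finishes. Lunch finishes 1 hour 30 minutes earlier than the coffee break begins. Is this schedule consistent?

The coffee break starts at 11:00 − 78 min = 09:42.
Lunch ends at 09:42 − 90 min = 08:12.
But lunch is also said to end at 07:47 — a 25-minute conflict.

No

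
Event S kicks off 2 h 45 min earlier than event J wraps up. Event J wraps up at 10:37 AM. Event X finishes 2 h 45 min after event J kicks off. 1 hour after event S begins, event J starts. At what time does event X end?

Event S starts at 10:37 AM − 165 min = 7:52 AM.
Event J starts at 7:52 AM + 60 min = 8:52 AM.
Event X ends at 8:52 AM + 165 min = 11:37 AM.

11:37 AM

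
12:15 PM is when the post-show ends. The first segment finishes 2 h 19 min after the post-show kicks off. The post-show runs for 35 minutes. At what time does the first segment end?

1:59 PM

The post-show starts at 12:15 PM − 35 min = 11:40 AM.
The first segment ends at 11:40 AM + 139 min = 1:59 PM.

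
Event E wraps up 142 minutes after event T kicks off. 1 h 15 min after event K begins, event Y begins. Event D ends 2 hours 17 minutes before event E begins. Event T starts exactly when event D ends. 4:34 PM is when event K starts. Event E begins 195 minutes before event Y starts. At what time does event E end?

2:39 PM

Event Y starts at 4:34 PM + 75 min = 5:49 PM.
Event E starts at 5:49 PM − 195 min = 2:34 PM.
Event D ends at 2:34 PM − 137 min = 12:17 PM.
So event T starts at 12:17 PM.
Event E ends at 12:17 PM + 142 min = 2:39 PM.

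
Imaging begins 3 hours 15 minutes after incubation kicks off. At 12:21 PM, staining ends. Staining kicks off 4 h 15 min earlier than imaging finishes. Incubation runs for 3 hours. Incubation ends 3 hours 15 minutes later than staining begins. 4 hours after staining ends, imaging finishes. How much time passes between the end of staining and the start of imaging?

195 minutes

Imaging ends at 12:21 PM + 240 min = 4:21 PM.
Staining starts at 4:21 PM − 255 min = 12:06 PM.
Incubation ends at 12:06 PM + 195 min = 3:21 PM.
Incubation starts at 3:21 PM − 180 min = 12:21 PM.
Imaging starts at 12:21 PM + 195 min = 3:36 PM.
From 12:21 PM to 3:36 PM is 195 minutes.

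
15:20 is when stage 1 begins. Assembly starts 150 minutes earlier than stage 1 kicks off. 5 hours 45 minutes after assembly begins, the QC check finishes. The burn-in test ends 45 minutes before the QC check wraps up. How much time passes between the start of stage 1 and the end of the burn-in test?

Assembly starts at 15:20 − 150 min = 12:50.
The QC check ends at 12:50 + 345 min = 18:35.
The burn-in test ends at 18:35 − 45 min = 17:50.
From 15:20 to 17:50 is 2 hours 30 minutes.

2 hours 30 minutes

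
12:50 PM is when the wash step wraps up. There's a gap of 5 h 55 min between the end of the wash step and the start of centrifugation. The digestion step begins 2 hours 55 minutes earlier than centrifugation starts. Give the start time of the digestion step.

3:50 PM

Centrifugation starts at 12:50 PM + 355 min = 6:45 PM.
The digestion step starts at 6:45 PM − 175 min = 3:50 PM.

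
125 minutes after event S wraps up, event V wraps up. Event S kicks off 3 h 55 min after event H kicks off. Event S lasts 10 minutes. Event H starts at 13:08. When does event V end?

19:18

Event S starts at 13:08 + 235 min = 17:03.
Event S ends at 17:03 + 10 min = 17:13.
Event V ends at 17:13 + 125 min = 19:18.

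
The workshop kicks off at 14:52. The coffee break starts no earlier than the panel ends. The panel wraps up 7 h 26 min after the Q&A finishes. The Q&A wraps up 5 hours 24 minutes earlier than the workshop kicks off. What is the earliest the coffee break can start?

16:54

The Q&A ends at 14:52 − 324 min = 09:28.
The panel ends at 09:28 + 446 min = 16:54.
The coffee break is bounded by the panel, so the earliest it can start is 16:54.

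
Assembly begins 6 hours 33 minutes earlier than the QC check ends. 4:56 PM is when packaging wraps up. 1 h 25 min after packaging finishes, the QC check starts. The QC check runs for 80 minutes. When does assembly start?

1:08 PM

The QC check starts at 4:56 PM + 85 min = 6:21 PM.
The QC check ends at 6:21 PM + 80 min = 7:41 PM.
Assembly starts at 7:41 PM − 393 min = 1:08 PM.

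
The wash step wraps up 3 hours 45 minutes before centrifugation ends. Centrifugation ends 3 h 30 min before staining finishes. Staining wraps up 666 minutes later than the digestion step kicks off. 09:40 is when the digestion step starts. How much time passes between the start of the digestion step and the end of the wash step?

3 hours 51 minutes

Staining ends at 09:40 + 666 min = 20:46.
Centrifugation ends at 20:46 − 210 min = 17:16.
The wash step ends at 17:16 − 225 min = 13:31.
From 09:40 to 13:31 is 3 hours 51 minutes.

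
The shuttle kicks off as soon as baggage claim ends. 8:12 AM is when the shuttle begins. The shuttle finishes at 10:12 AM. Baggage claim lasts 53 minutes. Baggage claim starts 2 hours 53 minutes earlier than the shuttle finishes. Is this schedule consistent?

Baggage claim starts at 10:12 AM − 173 min = 7:19 AM.
Baggage claim ends at 7:19 AM + 53 min = 8:12 AM.
So the shuttle starts at 8:12 AM.
That matches the stated 8:12 AM, so the schedule is consistent.

Yes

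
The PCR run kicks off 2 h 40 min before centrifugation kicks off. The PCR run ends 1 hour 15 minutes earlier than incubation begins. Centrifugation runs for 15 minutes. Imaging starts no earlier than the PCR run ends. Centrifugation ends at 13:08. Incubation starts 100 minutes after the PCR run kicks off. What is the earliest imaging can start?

Centrifugation starts at 13:08 − 15 min = 12:53.
The PCR run starts at 12:53 − 160 min = 10:13.
Incubation starts at 10:13 + 100 min = 11:53.
The PCR run ends at 11:53 − 75 min = 10:38.
Imaging is bounded by the PCR run, so the earliest it can start is 10:38.

10:38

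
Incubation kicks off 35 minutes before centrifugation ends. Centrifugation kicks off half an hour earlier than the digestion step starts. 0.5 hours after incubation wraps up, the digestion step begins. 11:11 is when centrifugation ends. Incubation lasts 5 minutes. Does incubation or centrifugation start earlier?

incubation

Incubation starts at 11:11 − 35 min = 10:36.
Incubation ends at 10:36 + 5 min = 10:41.
The digestion step starts at 10:41 + 30 min = 11:11.
Centrifugation starts at 11:11 − 30 min = 10:41.
Incubation starts at 10:36 and centrifugation starts at 10:41, so incubation is first.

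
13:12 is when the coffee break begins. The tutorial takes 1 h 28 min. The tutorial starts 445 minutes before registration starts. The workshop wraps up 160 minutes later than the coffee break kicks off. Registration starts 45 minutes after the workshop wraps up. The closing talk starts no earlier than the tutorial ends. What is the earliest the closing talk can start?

10:40

The workshop ends at 13:12 + 160 min = 15:52.
Registration starts at 15:52 + 45 min = 16:37.
The tutorial starts at 16:37 − 445 min = 09:12.
The tutorial ends at 09:12 + 88 min = 10:40.
The closing talk is bounded by the tutorial, so the earliest it can start is 10:40.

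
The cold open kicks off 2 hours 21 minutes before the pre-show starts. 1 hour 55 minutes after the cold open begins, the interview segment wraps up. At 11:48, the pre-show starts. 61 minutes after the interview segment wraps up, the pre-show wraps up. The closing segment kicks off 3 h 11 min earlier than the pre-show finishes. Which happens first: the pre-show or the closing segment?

The cold open starts at 11:48 − 141 min = 09:27.
The interview segment ends at 09:27 + 115 min = 11:22.
The pre-show ends at 11:22 + 61 min = 12:23.
The closing segment starts at 12:23 − 191 min = 09:12.
The pre-show starts at 11:48 and the closing segment starts at 09:12, so the closing segment is first.

the closing segment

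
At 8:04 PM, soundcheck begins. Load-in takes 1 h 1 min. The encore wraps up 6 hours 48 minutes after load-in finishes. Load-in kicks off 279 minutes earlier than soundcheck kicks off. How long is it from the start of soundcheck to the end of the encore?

3 hours 10 minutes

Load-in starts at 8:04 PM − 279 min = 3:25 PM.
Load-in ends at 3:25 PM + 61 min = 4:26 PM.
The encore ends at 4:26 PM + 408 min = 11:14 PM.
From 8:04 PM to 11:14 PM is 3 hours 10 minutes.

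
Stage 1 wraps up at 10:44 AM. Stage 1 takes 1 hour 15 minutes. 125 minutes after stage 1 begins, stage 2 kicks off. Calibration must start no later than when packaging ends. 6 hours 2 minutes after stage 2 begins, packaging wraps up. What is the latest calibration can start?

Stage 1 starts at 10:44 AM − 75 min = 9:29 AM.
Stage 2 starts at 9:29 AM + 125 min = 11:34 AM.
Packaging ends at 11:34 AM + 362 min = 5:36 PM.
Calibration is bounded by packaging, so the latest it can start is 5:36 PM.

5:36 PM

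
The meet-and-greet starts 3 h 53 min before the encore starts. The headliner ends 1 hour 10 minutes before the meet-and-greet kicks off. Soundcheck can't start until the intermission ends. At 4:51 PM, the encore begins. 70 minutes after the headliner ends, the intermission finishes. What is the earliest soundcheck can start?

The meet-and-greet starts at 4:51 PM − 233 min = 12:58 PM.
The headliner ends at 12:58 PM − 70 min = 11:48 AM.
The intermission ends at 11:48 AM + 70 min = 12:58 PM.
Soundcheck is bounded by the intermission, so the earliest it can start is 12:58 PM.

12:58 PM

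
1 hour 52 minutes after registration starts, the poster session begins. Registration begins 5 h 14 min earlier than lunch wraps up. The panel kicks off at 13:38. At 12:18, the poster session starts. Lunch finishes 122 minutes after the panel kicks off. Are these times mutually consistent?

Yes

Lunch ends at 13:38 + 122 min = 15:40.
Registration starts at 15:40 − 314 min = 10:26.
The poster session starts at 10:26 + 112 min = 12:18.
That matches the stated 12:18, so the schedule is consistent.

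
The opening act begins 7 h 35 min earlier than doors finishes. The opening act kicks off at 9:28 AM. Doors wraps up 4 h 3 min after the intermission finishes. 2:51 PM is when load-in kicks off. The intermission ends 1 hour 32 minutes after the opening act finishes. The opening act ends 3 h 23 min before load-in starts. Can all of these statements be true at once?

The opening act ends at 2:51 PM − 203 min = 11:28 AM.
The intermission ends at 11:28 AM + 92 min = 1:00 PM.
Doors ends at 1:00 PM + 243 min = 5:03 PM.
The opening act starts at 5:03 PM − 455 min = 9:28 AM.
That matches the stated 9:28 AM, so the schedule is consistent.

Yes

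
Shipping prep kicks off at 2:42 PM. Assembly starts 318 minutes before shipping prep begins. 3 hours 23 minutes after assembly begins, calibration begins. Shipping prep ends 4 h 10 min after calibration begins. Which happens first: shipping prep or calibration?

calibration

Assembly starts at 2:42 PM − 318 min = 9:24 AM.
Calibration starts at 9:24 AM + 203 min = 12:47 PM.
Shipping prep starts at 2:42 PM and calibration starts at 12:47 PM, so calibration is first.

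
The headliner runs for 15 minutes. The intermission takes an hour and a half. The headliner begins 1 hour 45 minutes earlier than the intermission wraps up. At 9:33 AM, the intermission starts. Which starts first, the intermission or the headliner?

The intermission ends at 9:33 AM + 90 min = 11:03 AM.
The headliner starts at 11:03 AM − 105 min = 9:18 AM.
The intermission starts at 9:33 AM and the headliner starts at 9:18 AM, so the headliner is first.

the headliner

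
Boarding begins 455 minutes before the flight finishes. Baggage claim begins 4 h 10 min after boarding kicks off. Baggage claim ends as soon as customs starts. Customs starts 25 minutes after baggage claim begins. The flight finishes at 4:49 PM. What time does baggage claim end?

1:49 PM

Boarding starts at 4:49 PM − 455 min = 9:14 AM.
Baggage claim starts at 9:14 AM + 250 min = 1:24 PM.
Customs starts at 1:24 PM + 25 min = 1:49 PM.
So baggage claim ends at 1:49 PM.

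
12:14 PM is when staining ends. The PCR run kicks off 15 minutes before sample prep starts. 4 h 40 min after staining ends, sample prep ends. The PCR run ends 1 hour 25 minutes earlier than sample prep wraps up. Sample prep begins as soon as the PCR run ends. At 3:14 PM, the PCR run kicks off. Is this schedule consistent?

Yes

Sample prep ends at 12:14 PM + 280 min = 4:54 PM.
The PCR run ends at 4:54 PM − 85 min = 3:29 PM.
So sample prep starts at 3:29 PM.
The PCR run starts at 3:29 PM − 15 min = 3:14 PM.
That matches the stated 3:14 PM, so the schedule is consistent.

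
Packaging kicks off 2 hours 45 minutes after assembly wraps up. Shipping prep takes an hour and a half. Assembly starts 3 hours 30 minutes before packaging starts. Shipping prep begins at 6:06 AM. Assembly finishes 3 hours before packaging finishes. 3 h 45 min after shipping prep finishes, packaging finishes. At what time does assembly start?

Shipping prep ends at 6:06 AM + 90 min = 7:36 AM.
Packaging ends at 7:36 AM + 225 min = 11:21 AM.
Assembly ends at 11:21 AM − 180 min = 8:21 AM.
Packaging starts at 8:21 AM + 165 min = 11:06 AM.
Assembly starts at 11:06 AM − 210 min = 7:36 AM.

7:36 AM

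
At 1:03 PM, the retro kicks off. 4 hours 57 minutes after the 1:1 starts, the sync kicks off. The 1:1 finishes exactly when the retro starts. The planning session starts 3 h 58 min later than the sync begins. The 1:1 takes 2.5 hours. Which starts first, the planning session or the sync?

The 1:1 ends at 1:03 PM.
The 1:1 starts at 1:03 PM − 150 min = 10:33 AM.
The sync starts at 10:33 AM + 297 min = 3:30 PM.
The planning session starts at 3:30 PM + 238 min = 7:28 PM.
The planning session starts at 7:28 PM and the sync starts at 3:30 PM, so the sync is first.

the sync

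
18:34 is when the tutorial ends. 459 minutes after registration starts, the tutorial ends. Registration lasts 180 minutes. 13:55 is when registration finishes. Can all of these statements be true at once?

Yes

Registration starts at 13:55 − 180 min = 10:55.
The tutorial ends at 10:55 + 459 min = 18:34.
That matches the stated 18:34, so the schedule is consistent.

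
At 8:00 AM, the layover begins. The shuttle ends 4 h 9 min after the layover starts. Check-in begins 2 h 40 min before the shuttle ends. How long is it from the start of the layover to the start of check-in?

1 hour 29 minutes

The shuttle ends at 8:00 AM + 249 min = 12:09 PM.
Check-in starts at 12:09 PM − 160 min = 9:29 AM.
From 8:00 AM to 9:29 AM is 1 hour 29 minutes.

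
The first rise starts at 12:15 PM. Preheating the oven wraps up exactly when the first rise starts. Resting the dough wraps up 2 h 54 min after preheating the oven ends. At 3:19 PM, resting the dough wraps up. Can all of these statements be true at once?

No

Preheating the oven ends at 12:15 PM.
Resting the dough ends at 12:15 PM + 174 min = 3:09 PM.
But resting the dough is also said to end at 3:19 PM — a 10-minute conflict.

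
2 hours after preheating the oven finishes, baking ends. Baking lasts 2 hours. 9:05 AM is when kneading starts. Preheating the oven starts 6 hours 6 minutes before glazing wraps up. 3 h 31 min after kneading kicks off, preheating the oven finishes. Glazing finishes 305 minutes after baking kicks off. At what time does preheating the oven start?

11:35 AM

Preheating the oven ends at 9:05 AM + 211 min = 12:36 PM.
Baking ends at 12:36 PM + 120 min = 2:36 PM.
Baking starts at 2:36 PM − 120 min = 12:36 PM.
Glazing ends at 12:36 PM + 305 min = 5:41 PM.
Preheating the oven starts at 5:41 PM − 366 min = 11:35 AM.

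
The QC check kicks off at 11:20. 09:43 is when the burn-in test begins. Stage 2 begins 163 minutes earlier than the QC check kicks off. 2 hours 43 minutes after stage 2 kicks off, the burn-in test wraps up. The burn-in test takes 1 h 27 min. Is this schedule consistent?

No

Stage 2 starts at 11:20 − 163 min = 08:37.
The burn-in test ends at 08:37 + 163 min = 11:20.
The burn-in test starts at 11:20 − 87 min = 09:53.
But the burn-in test is also said to start at 09:43 — a 10-minute conflict.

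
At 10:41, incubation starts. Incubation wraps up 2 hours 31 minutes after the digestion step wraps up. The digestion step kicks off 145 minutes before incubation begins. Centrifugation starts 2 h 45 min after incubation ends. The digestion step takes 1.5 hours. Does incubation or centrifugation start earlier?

The digestion step starts at 10:41 − 145 min = 08:16.
The digestion step ends at 08:16 + 90 min = 09:46.
Incubation ends at 09:46 + 151 min = 12:17.
Centrifugation starts at 12:17 + 165 min = 15:02.
Incubation starts at 10:41 and centrifugation starts at 15:02, so incubation is first.

incubation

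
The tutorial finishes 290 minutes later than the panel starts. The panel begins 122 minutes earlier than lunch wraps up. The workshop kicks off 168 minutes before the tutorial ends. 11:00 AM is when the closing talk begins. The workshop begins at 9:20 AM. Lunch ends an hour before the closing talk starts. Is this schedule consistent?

Lunch ends at 11:00 AM − 60 min = 10:00 AM.
The panel starts at 10:00 AM − 122 min = 7:58 AM.
The tutorial ends at 7:58 AM + 290 min = 12:48 PM.
The workshop starts at 12:48 PM − 168 min = 10:00 AM.
But the workshop is also said to start at 9:20 AM — a 40-minute conflict.

No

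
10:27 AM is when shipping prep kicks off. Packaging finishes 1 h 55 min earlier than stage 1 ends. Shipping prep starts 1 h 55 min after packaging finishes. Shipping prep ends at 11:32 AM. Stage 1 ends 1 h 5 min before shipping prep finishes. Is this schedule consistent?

Yes

Stage 1 ends at 11:32 AM − 65 min = 10:27 AM.
Packaging ends at 10:27 AM − 115 min = 8:32 AM.
Shipping prep starts at 8:32 AM + 115 min = 10:27 AM.
That matches the stated 10:27 AM, so the schedule is consistent.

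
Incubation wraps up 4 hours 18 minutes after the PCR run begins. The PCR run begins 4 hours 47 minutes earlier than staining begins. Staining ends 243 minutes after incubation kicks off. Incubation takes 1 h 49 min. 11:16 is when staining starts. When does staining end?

13:01

The PCR run starts at 11:16 − 287 min = 06:29.
Incubation ends at 06:29 + 258 min = 10:47.
Incubation starts at 10:47 − 109 min = 08:58.
Staining ends at 08:58 + 243 min = 13:01.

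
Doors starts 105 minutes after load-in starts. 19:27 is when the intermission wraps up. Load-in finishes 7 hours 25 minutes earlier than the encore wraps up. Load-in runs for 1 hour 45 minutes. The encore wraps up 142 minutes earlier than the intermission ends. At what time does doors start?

09:40

The encore ends at 19:27 − 142 min = 17:05.
Load-in ends at 17:05 − 445 min = 09:40.
Load-in starts at 09:40 − 105 min = 07:55.
Doors starts at 07:55 + 105 min = 09:40.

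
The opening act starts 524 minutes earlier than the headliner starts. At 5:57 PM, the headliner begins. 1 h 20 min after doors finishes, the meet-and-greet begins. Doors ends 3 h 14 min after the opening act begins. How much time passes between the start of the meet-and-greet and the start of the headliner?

The opening act starts at 5:57 PM − 524 min = 9:13 AM.
Doors ends at 9:13 AM + 194 min = 12:27 PM.
The meet-and-greet starts at 12:27 PM + 80 min = 1:47 PM.
From 1:47 PM to 5:57 PM is 250 minutes.

250 minutes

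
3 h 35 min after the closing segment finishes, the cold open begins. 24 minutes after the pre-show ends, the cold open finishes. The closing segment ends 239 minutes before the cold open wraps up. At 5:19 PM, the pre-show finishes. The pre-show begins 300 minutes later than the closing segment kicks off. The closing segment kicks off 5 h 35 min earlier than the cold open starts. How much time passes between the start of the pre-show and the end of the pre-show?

35 minutes

The cold open ends at 5:19 PM + 24 min = 5:43 PM.
The closing segment ends at 5:43 PM − 239 min = 1:44 PM.
The cold open starts at 1:44 PM + 215 min = 5:19 PM.
The closing segment starts at 5:19 PM − 335 min = 11:44 AM.
The pre-show starts at 11:44 AM + 300 min = 4:44 PM.
From 4:44 PM to 5:19 PM is 35 minutes.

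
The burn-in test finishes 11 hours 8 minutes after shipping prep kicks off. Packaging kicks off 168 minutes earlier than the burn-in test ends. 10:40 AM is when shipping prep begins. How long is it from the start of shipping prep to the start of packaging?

500 minutes

The burn-in test ends at 10:40 AM + 668 min = 9:48 PM.
Packaging starts at 9:48 PM − 168 min = 7:00 PM.
From 10:40 AM to 7:00 PM is 500 minutes.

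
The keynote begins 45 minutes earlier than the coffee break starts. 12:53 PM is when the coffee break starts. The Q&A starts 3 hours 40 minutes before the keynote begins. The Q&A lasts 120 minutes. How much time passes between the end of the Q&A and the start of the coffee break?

145 minutes

The keynote starts at 12:53 PM − 45 min = 12:08 PM.
The Q&A starts at 12:08 PM − 220 min = 8:28 AM.
The Q&A ends at 8:28 AM + 120 min = 10:28 AM.
From 10:28 AM to 12:53 PM is 145 minutes.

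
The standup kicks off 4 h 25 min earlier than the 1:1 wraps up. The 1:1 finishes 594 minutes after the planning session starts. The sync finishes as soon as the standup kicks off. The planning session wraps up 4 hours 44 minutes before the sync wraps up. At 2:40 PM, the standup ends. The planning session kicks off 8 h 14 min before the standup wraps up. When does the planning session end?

The planning session starts at 2:40 PM − 494 min = 6:26 AM.
The 1:1 ends at 6:26 AM + 594 min = 4:20 PM.
The standup starts at 4:20 PM − 265 min = 11:55 AM.
So the sync ends at 11:55 AM.
The planning session ends at 11:55 AM − 284 min = 7:11 AM.

7:11 AM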